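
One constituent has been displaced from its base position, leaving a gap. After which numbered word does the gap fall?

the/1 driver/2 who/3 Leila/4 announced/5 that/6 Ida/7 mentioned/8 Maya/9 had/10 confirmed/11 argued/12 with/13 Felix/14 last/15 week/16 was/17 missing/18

11

The displaced element is "the driver" (word 2).
It is linked across 3 clause boundaries (that → Ø → Ø).
It functions as the subject of "argued", so the gap sits immediately after word 11 ("confirmed").
Base order: Leila announced that Ida mentioned Maya had confirmed that the driver argued with Felix last week.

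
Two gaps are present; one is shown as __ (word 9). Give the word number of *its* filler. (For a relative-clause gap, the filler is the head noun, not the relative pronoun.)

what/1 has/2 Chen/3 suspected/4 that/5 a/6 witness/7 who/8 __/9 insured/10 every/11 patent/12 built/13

7

The marked gap is inside the relative clause, the subject of "insured".
Its filler is the head noun "witness" (via "who"), at word 7.
(The other dependency links word 1 to a gap after word 13.)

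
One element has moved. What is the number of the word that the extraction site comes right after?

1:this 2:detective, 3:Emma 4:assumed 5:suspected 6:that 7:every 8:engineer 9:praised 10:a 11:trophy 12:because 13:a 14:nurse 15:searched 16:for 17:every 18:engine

The displaced element is "this detective" (word 2).
It is linked across 1 clause boundary (Ø).
It functions as the subject of "suspected", so the gap sits immediately after word 4 ("assumed").
Base order: Emma assumed that this detective suspected that every engineer praised a trophy because a nurse searched for every engine.

4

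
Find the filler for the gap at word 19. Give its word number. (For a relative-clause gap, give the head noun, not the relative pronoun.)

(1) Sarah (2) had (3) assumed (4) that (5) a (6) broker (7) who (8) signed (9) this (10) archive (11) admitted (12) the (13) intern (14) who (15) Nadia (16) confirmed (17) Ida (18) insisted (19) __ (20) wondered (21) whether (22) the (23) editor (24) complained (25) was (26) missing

The gap at 19 is the subject of "wondered", inside a relative clause.
The relative pronoun is "who" (word 14); it is bound by the head noun immediately before it.
Its filler is the head noun "intern", at word 13.

13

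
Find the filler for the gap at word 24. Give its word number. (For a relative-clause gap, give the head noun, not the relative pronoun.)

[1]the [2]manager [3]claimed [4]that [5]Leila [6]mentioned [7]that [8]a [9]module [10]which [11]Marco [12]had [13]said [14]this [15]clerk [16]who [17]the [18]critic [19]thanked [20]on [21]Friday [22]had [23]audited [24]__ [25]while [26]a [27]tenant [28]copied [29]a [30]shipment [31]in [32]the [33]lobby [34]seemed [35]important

The gap at 24 is the object of "audited", inside a relative clause.
The relative pronoun is "which" (word 10); it is bound by the head noun immediately before it.
Its filler is the head noun "module", at word 9.

9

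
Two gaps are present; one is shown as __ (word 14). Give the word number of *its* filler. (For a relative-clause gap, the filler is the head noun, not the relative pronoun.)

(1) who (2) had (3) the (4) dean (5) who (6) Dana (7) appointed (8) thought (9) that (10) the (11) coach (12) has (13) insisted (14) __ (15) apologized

The marked gap is the subject of "apologized".
Its filler is the fronted wh-phrase "who", at word 1.
(The other dependency links word 4 to a gap after word 7.)

1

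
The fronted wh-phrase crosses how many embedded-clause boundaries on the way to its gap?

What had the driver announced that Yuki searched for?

1

"what" is extracted from the PP object of "searched".
Boundaries crossed, outermost first: [that] — 1 in total.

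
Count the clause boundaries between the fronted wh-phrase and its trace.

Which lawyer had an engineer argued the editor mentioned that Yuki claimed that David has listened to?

"which lawyer" is extracted from the PP object of "listened".
Boundaries crossed, outermost first: [Ø], [that], [that] — 3 in total.

3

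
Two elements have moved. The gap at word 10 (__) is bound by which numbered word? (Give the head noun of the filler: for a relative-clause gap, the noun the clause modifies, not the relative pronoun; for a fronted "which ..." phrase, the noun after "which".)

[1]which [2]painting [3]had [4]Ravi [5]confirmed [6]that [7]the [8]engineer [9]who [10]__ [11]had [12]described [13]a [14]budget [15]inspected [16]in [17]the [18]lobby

8

The marked gap is inside the relative clause, the subject of "described".
Its filler is the head noun "engineer" (via "who"), at word 8.
(The other dependency links word 2 to a gap after word 15.)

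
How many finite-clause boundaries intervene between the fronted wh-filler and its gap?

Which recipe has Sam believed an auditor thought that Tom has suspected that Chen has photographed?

"which recipe" is extracted from the object of "photographed".
Boundaries crossed, outermost first: [Ø], [that], [that] — 3 in total.

3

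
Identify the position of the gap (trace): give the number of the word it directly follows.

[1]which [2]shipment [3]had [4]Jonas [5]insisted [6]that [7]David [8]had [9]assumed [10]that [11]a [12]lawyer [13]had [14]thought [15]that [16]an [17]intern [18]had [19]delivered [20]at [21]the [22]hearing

19

The displaced element is "which shipment" (word 2).
It is linked across 3 clause boundaries (that → that → that).
It functions as the direct object of "delivered", so the gap sits immediately after word 19 ("delivered").
Base order: Jonas had insisted that David had assumed that a lawyer had thought that an intern had delivered which shipment at the hearing.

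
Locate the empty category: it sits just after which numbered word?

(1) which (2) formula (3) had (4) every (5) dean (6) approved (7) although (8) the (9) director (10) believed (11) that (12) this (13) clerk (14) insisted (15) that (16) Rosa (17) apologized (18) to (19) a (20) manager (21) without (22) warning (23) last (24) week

6

The displaced element is "which formula" (word 2).
It functions as the direct object of "approved", so the gap sits immediately after word 6 ("approved").
Base order: Every dean had approved which formula although the director believed that this clerk insisted that Rosa apologized to a manager without warning last week.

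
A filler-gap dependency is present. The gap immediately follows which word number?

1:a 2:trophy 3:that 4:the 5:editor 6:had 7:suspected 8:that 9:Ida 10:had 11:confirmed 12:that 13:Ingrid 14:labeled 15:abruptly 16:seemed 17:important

14

The displaced element is "a trophy" (word 2).
It is linked across 2 clause boundaries (that → that).
It functions as the direct object of "labeled", so the gap sits immediately after word 14 ("labeled").
Base order: The editor had suspected that Ida had confirmed that Ingrid labeled a trophy abruptly.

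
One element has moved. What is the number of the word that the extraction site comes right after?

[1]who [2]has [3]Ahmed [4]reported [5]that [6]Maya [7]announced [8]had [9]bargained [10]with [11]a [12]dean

7

The displaced element is "who" (word 1).
It is linked across 2 clause boundaries (that → Ø).
It functions as the subject of "bargained", so the gap sits immediately after word 7 ("announced").
Base order: Ahmed has reported that Maya announced who had bargained with a dean.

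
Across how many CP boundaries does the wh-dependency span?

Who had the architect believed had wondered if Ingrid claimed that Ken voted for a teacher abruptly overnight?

"who" is extracted from the subject of "wondered".
Boundaries crossed, outermost first: [Ø] — 1 in total.

1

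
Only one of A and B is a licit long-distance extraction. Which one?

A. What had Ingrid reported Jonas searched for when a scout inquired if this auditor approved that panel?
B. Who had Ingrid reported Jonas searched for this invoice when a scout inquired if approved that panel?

A

In B, the wh-phrase is extracted from inside an adjunct island (introduced by "when"), which blocks movement.
In A, the extraction path crosses only that-complement boundaries, which are transparent.
So A is grammatical.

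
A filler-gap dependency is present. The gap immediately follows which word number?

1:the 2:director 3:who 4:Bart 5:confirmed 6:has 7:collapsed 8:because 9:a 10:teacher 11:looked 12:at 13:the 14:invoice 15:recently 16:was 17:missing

5

The displaced element is "the director" (word 2).
It is linked across 1 clause boundary (Ø).
It functions as the subject of "collapsed", so the gap sits immediately after word 5 ("confirmed").
Base order: Bart confirmed that the director has collapsed because a teacher looked at the invoice recently.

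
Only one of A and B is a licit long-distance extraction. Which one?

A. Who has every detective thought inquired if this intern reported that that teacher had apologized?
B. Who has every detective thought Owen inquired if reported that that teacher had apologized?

In B, the wh-phrase is extracted from inside a wh-island (introduced by "if"), which blocks movement.
In A, the extraction path crosses only that-complement boundaries, which are transparent.
So A is grammatical.

A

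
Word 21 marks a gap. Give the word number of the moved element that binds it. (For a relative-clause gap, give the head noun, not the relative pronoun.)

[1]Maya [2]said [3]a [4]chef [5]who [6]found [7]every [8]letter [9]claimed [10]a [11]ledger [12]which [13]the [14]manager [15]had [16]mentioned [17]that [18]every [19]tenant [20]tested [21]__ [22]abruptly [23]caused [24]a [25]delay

The gap at 21 is the object of "tested", inside a relative clause.
The relative pronoun is "which" (word 12); it is bound by the head noun immediately before it.
Its filler is the head noun "ledger", at word 11.

11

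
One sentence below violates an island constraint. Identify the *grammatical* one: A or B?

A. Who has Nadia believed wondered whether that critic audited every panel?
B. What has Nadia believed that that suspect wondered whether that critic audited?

A

In B, the wh-phrase is extracted from inside a wh-island (introduced by "whether"), which blocks movement.
In A, the extraction path crosses only that-complement boundaries, which are transparent.
So A is grammatical.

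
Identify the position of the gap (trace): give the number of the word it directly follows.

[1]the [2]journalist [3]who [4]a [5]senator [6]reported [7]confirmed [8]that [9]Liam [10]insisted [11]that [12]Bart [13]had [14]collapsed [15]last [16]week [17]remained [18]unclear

The displaced element is "the journalist" (word 2).
It is linked across 1 clause boundary (Ø).
It functions as the subject of "confirmed", so the gap sits immediately after word 6 ("reported").
Base order: A senator reported that the journalist confirmed that Liam insisted that Bart had collapsed last week.

6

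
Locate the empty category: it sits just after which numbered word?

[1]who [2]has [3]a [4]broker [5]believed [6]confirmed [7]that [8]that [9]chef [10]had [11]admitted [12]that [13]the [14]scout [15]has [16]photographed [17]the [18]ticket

5

The displaced element is "who" (word 1).
It is linked across 1 clause boundary (Ø).
It functions as the subject of "confirmed", so the gap sits immediately after word 5 ("believed").
Base order: A broker has believed that who confirmed that that chef had admitted that the scout has photographed the ticket.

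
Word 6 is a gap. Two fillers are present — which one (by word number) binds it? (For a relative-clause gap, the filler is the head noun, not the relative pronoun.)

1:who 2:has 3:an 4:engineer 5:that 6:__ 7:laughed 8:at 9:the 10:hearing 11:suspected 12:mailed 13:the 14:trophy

4

The marked gap is inside the relative clause, the subject of "laughed".
Its filler is the head noun "engineer" (via "that"), at word 4.
(The other dependency links word 1 to a gap after word 11.)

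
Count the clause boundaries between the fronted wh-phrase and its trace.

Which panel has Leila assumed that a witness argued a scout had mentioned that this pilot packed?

3

"which panel" is extracted from the object of "packed".
Boundaries crossed, outermost first: [that], [Ø], [that] — 3 in total.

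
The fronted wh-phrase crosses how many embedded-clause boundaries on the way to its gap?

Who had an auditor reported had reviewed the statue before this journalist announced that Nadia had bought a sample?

"who" is extracted from the subject of "reviewed".
Boundaries crossed, outermost first: [Ø] — 1 in total.

1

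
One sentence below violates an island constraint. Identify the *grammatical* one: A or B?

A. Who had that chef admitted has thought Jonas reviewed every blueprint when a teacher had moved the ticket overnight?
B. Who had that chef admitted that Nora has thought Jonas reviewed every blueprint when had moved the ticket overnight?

In B, the wh-phrase is extracted from inside an adjunct island (introduced by "when"), which blocks movement.
In A, the extraction path crosses only that-complement boundaries, which are transparent.
So A is grammatical.

A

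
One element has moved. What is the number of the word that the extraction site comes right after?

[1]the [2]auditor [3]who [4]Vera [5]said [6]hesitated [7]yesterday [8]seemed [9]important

The displaced element is "the auditor" (word 2).
It is linked across 1 clause boundary (Ø).
It functions as the subject of "hesitated", so the gap sits immediately after word 5 ("said").
Base order: Vera said that the auditor hesitated yesterday.

5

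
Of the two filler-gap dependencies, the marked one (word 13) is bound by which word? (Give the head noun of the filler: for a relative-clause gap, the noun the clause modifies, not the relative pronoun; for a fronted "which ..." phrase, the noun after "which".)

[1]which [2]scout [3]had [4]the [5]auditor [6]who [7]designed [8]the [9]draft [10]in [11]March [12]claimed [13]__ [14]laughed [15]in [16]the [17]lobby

The marked gap is the subject of "laughed".
Its filler is the fronted wh-phrase "which scout", at word 2.
(The other dependency links word 5 to a gap after word 6.)

2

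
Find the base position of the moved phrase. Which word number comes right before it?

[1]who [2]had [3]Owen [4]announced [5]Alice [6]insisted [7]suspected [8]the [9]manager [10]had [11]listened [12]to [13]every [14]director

6

The displaced element is "who" (word 1).
It is linked across 2 clause boundaries (Ø → Ø).
It functions as the subject of "suspected", so the gap sits immediately after word 6 ("insisted").
Base order: Owen had announced Alice insisted that who suspected the manager had listened to every director.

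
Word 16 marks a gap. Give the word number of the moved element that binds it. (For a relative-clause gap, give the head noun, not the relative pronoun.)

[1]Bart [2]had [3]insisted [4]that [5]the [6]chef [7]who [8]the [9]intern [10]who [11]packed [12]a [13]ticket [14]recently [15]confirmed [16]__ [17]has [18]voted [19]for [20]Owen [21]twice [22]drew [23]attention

The gap at 16 is the subject of "voted", inside a relative clause.
The relative pronoun is "who" (word 7); it is bound by the head noun immediately before it.
Its filler is the head noun "chef", at word 6.

6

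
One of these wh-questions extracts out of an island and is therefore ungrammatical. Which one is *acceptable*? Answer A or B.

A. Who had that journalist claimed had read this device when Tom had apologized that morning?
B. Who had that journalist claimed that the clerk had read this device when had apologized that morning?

In B, the wh-phrase is extracted from inside an adjunct island (introduced by "when"), which blocks movement.
In A, the extraction path crosses only that-complement boundaries, which are transparent.
So A is grammatical.

A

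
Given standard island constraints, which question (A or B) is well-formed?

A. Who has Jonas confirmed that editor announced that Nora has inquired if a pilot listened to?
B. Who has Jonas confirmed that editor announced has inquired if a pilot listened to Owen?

In A, the wh-phrase is extracted from inside a wh-island (introduced by "if"), which blocks movement.
In B, the extraction path crosses only that-complement boundaries, which are transparent.
So B is grammatical.

B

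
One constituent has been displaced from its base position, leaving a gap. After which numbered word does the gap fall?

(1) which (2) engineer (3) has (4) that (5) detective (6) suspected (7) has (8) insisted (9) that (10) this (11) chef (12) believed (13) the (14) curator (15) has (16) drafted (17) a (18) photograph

The displaced element is "which engineer" (word 2).
It is linked across 1 clause boundary (Ø).
It functions as the subject of "insisted", so the gap sits immediately after word 6 ("suspected").
Base order: That detective has suspected that which engineer has insisted that this chef believed the curator has drafted a photograph.

6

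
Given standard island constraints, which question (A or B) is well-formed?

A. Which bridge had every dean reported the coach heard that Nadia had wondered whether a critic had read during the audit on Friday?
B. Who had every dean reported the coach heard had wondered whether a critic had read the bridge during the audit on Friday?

In A, the wh-phrase is extracted from inside a wh-island (introduced by "whether"), which blocks movement.
In B, the extraction path crosses only that-complement boundaries, which are transparent.
So B is grammatical.

B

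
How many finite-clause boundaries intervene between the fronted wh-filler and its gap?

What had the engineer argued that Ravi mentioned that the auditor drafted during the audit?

"what" is extracted from the object of "drafted".
Boundaries crossed, outermost first: [that], [that] — 2 in total.

2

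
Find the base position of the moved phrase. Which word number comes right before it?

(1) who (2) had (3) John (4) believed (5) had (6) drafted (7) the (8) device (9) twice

4

The displaced element is "who" (word 1).
It is linked across 1 clause boundary (Ø).
It functions as the subject of "drafted", so the gap sits immediately after word 4 ("believed").
Base order: John had believed that who had drafted the device twice.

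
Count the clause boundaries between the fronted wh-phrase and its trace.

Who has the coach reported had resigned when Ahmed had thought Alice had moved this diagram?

1

"who" is extracted from the subject of "resigned".
Boundaries crossed, outermost first: [Ø] — 1 in total.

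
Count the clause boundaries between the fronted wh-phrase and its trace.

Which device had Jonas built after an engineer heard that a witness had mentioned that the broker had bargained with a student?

0

"which device" originates inside the matrix clause — no clause boundary is crossed.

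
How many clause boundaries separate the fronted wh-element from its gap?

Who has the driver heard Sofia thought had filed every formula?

"who" is extracted from the subject of "filed".
Boundaries crossed, outermost first: [Ø], [Ø] — 2 in total.

2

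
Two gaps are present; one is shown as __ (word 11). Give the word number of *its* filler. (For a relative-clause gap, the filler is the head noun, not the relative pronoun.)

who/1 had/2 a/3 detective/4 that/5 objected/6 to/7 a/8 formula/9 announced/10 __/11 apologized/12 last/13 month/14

The marked gap is the subject of "apologized".
Its filler is the fronted wh-phrase "who", at word 1.
(The other dependency links word 4 to a gap after word 5.)

1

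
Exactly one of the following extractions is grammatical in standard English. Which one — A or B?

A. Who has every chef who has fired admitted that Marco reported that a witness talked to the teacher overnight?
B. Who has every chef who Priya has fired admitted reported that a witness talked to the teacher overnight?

B

In A, the wh-phrase is extracted from inside a complex-NP island (relative clause) (introduced by "who"), which blocks movement.
In B, the extraction path crosses only that-complement boundaries, which are transparent.
So B is grammatical.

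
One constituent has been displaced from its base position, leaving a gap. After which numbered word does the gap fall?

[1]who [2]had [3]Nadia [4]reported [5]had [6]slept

4

The displaced element is "who" (word 1).
It is linked across 1 clause boundary (Ø).
It functions as the subject of "slept", so the gap sits immediately after word 4 ("reported").
Base order: Nadia had reported who had slept.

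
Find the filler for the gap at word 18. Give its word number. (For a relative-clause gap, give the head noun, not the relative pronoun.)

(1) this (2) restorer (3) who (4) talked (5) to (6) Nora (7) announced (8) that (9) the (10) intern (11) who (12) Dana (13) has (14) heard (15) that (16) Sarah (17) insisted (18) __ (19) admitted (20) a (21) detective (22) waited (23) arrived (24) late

10

The gap at 18 is the subject of "admitted", inside a relative clause.
The relative pronoun is "who" (word 11); it is bound by the head noun immediately before it.
Its filler is the head noun "intern", at word 10.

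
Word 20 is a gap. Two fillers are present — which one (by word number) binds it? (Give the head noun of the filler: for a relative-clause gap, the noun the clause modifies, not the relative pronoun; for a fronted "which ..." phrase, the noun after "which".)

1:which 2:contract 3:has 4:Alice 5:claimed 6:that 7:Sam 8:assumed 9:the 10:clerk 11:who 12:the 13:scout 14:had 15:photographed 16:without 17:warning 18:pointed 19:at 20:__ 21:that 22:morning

2

The marked gap is the object of the preposition "at" of "pointed".
Its filler is the fronted wh-phrase "which contract", at word 2.
(The other dependency links word 10 to a gap after word 15.)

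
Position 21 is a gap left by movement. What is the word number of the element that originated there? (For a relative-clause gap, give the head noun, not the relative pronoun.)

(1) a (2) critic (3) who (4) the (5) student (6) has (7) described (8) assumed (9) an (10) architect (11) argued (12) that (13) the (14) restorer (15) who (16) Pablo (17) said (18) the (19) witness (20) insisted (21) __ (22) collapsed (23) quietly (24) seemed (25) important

The gap at 21 is the subject of "collapsed", inside a relative clause.
The relative pronoun is "who" (word 15); it is bound by the head noun immediately before it.
Its filler is the head noun "restorer", at word 14.

14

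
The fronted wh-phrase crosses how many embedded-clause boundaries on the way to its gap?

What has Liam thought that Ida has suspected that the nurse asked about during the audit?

2

"what" is extracted from the PP object of "asked".
Boundaries crossed, outermost first: [that], [that] — 2 in total.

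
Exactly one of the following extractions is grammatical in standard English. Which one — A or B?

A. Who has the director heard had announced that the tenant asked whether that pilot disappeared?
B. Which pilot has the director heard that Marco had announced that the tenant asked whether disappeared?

A

In B, the wh-phrase is extracted from inside a wh-island (introduced by "whether"), which blocks movement.
In A, the extraction path crosses only that-complement boundaries, which are transparent.
So A is grammatical.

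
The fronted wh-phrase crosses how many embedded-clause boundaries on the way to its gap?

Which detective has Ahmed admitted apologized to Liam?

1

"which detective" is extracted from the subject of "apologized".
Boundaries crossed, outermost first: [Ø] — 1 in total.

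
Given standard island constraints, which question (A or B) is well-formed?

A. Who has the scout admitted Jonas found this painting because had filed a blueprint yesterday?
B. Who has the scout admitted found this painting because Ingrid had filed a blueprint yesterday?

In A, the wh-phrase is extracted from inside an adjunct island (introduced by "because"), which blocks movement.
In B, the extraction path crosses only that-complement boundaries, which are transparent.
So B is grammatical.

B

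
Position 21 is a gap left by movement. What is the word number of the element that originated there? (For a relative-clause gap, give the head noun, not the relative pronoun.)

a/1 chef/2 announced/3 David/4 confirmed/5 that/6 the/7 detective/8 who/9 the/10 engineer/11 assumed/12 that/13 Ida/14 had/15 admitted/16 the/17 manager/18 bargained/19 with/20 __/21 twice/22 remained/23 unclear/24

The gap at 21 is the prepositional object of "bargained", inside a relative clause.
The relative pronoun is "who" (word 9); it is bound by the head noun immediately before it.
Its filler is the head noun "detective", at word 8.

8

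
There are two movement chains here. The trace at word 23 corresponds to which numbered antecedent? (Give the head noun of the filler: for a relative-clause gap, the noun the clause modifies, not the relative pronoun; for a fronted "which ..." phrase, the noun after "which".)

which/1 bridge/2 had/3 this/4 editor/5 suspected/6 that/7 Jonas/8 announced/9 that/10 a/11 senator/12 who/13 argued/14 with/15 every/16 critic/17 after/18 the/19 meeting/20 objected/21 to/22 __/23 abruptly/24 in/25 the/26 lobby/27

The marked gap is the object of the preposition "to" of "objected".
Its filler is the fronted wh-phrase "which bridge", at word 2.
(The other dependency links word 12 to a gap after word 13.)

2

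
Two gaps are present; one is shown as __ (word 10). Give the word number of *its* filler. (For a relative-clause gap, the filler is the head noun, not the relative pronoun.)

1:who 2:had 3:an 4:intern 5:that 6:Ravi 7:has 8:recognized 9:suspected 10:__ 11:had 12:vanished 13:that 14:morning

1

The marked gap is the subject of "vanished".
Its filler is the fronted wh-phrase "who", at word 1.
(The other dependency links word 4 to a gap after word 8.)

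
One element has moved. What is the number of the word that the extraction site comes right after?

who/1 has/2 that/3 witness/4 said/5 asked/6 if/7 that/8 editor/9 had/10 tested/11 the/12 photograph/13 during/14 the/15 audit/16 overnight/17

5

The displaced element is "who" (word 1).
It is linked across 1 clause boundary (Ø).
It functions as the subject of "asked", so the gap sits immediately after word 5 ("said").
Base order: That witness has said that who asked if that editor had tested the photograph during the audit overnight.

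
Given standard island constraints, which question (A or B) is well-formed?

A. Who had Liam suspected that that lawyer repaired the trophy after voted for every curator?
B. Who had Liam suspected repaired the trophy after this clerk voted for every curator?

In A, the wh-phrase is extracted from inside an adjunct island (introduced by "after"), which blocks movement.
In B, the extraction path crosses only that-complement boundaries, which are transparent.
So B is grammatical.

B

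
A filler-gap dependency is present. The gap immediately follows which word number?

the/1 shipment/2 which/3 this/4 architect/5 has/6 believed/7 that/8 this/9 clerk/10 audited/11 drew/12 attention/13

The displaced element is "the shipment" (word 2).
It is linked across 1 clause boundary (that).
It functions as the direct object of "audited", so the gap sits immediately after word 11 ("audited").
Base order: This architect has believed that this clerk audited the shipment.

11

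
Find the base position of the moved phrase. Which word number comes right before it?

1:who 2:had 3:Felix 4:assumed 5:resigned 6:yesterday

4

The displaced element is "who" (word 1).
It is linked across 1 clause boundary (Ø).
It functions as the subject of "resigned", so the gap sits immediately after word 4 ("assumed").
Base order: Felix had assumed that who resigned yesterday.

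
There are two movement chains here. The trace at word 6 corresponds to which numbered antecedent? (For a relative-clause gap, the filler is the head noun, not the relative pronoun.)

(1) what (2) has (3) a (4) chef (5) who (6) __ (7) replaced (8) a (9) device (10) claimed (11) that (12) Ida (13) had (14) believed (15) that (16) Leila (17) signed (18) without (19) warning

The marked gap is inside the relative clause, the subject of "replaced".
Its filler is the head noun "chef" (via "who"), at word 4.
(The other dependency links word 1 to a gap after word 17.)

4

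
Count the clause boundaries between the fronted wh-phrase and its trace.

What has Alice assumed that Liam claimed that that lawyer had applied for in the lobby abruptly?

"what" is extracted from the PP object of "applied".
Boundaries crossed, outermost first: [that], [that] — 2 in total.

2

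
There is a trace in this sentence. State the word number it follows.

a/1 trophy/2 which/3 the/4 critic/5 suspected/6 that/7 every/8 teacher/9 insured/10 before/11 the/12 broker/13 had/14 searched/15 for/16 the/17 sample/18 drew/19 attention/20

10

The displaced element is "a trophy" (word 2).
It is linked across 1 clause boundary (that).
It functions as the direct object of "insured", so the gap sits immediately after word 10 ("insured").
Base order: The critic suspected that every teacher insured a trophy before the broker had searched for the sample.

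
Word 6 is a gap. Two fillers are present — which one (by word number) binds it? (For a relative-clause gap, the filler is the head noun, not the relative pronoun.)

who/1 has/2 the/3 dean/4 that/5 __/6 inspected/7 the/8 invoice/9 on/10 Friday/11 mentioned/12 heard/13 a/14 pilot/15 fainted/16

4

The marked gap is inside the relative clause, the subject of "inspected".
Its filler is the head noun "dean" (via "that"), at word 4.
(The other dependency links word 1 to a gap after word 12.)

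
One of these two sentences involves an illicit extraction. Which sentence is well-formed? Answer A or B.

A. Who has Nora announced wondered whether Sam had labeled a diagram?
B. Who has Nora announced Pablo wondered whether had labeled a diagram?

In B, the wh-phrase is extracted from inside a wh-island (introduced by "whether"), which blocks movement.
In A, the extraction path crosses only that-complement boundaries, which are transparent.
So A is grammatical.

A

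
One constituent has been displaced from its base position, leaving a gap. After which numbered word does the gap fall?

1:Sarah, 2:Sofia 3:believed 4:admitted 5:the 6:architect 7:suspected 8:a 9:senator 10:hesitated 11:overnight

The displaced element is "Sarah" (word 1).
It is linked across 1 clause boundary (Ø).
It functions as the subject of "admitted", so the gap sits immediately after word 3 ("believed").
Base order: Sofia believed Sarah admitted the architect suspected a senator hesitated overnight.

3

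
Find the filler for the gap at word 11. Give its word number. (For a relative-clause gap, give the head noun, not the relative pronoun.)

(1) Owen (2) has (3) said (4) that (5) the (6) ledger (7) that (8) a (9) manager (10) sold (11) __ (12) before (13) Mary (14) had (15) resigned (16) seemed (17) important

The gap at 11 is the object of "sold", inside a relative clause.
The relative pronoun is "that" (word 7); it is bound by the head noun immediately before it.
Its filler is the head noun "ledger", at word 6.

6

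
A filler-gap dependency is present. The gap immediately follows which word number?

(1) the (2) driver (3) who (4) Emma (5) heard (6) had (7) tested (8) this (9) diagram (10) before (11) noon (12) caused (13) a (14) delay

5

The displaced element is "the driver" (word 2).
It is linked across 1 clause boundary (Ø).
It functions as the subject of "tested", so the gap sits immediately after word 5 ("heard").
Base order: Emma heard that the driver had tested this diagram before noon.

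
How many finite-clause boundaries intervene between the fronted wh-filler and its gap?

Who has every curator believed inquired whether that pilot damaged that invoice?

"who" is extracted from the subject of "inquired".
Boundaries crossed, outermost first: [Ø] — 1 in total.

1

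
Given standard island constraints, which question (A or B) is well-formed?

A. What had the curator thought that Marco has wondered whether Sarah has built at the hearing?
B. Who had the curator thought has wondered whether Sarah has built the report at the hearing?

B

In A, the wh-phrase is extracted from inside a wh-island (introduced by "whether"), which blocks movement.
In B, the extraction path crosses only that-complement boundaries, which are transparent.
So B is grammatical.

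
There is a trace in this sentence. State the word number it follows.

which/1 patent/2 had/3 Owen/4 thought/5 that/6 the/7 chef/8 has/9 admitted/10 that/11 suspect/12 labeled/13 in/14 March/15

The displaced element is "which patent" (word 2).
It is linked across 2 clause boundaries (that → Ø).
It functions as the direct object of "labeled", so the gap sits immediately after word 13 ("labeled").
Base order: Owen had thought that the chef has admitted that suspect labeled which patent in March.

13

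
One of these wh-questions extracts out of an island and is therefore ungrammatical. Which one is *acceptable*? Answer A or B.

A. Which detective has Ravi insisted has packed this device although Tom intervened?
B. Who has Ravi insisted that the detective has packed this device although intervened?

In B, the wh-phrase is extracted from inside an adjunct island (introduced by "although"), which blocks movement.
In A, the extraction path crosses only that-complement boundaries, which are transparent.
So A is grammatical.

A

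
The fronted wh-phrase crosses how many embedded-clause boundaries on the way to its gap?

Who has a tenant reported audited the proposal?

1

"who" is extracted from the subject of "audited".
Boundaries crossed, outermost first: [Ø] — 1 in total.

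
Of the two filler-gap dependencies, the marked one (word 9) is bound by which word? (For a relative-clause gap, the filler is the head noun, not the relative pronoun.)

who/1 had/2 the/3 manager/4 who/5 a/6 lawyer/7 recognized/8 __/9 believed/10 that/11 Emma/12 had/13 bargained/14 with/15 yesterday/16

4

The marked gap is inside the relative clause, the direct object of "recognized".
Its filler is the head noun "manager" (via "who"), at word 4.
(The other dependency links word 1 to a gap after word 15.)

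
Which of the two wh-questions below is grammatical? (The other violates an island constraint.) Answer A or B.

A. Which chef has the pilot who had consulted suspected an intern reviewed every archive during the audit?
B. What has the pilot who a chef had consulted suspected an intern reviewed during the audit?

In A, the wh-phrase is extracted from inside a complex-NP island (relative clause) (introduced by "who"), which blocks movement.
In B, the extraction path crosses only that-complement boundaries, which are transparent.
So B is grammatical.

B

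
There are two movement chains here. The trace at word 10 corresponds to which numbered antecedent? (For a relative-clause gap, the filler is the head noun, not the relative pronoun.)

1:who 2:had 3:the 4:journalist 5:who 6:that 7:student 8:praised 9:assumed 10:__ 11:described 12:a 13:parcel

The marked gap is the subject of "described".
Its filler is the fronted wh-phrase "who", at word 1.
(The other dependency links word 4 to a gap after word 8.)

1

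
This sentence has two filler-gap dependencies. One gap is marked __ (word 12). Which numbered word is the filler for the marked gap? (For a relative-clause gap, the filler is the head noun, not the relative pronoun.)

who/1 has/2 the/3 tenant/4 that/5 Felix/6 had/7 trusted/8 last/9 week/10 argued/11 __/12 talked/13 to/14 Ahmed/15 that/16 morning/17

1

The marked gap is the subject of "talked".
Its filler is the fronted wh-phrase "who", at word 1.
(The other dependency links word 4 to a gap after word 8.)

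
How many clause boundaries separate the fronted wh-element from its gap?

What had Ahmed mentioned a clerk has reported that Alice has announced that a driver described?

3

"what" is extracted from the object of "described".
Boundaries crossed, outermost first: [Ø], [that], [that] — 3 in total.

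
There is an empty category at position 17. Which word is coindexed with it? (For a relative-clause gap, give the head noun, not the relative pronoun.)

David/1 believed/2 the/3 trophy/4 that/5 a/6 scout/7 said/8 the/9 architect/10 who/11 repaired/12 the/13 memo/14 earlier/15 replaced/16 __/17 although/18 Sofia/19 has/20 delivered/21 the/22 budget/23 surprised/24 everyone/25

4

The gap at 17 is the object of "replaced", inside a relative clause.
The relative pronoun is "that" (word 5); it is bound by the head noun immediately before it.
Its filler is the head noun "trophy", at word 4.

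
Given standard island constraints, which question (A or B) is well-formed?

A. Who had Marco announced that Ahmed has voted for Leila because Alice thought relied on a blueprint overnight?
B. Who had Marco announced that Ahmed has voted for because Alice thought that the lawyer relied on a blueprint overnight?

B

In A, the wh-phrase is extracted from inside an adjunct island (introduced by "because"), which blocks movement.
In B, the extraction path crosses only that-complement boundaries, which are transparent.
So B is grammatical.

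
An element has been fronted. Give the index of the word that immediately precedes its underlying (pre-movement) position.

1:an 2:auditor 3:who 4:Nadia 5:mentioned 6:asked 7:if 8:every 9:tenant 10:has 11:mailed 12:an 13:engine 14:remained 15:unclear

5

The displaced element is "an auditor" (word 2).
It is linked across 1 clause boundary (Ø).
It functions as the subject of "asked", so the gap sits immediately after word 5 ("mentioned").
Base order: Nadia mentioned that an auditor asked if every tenant has mailed an engine.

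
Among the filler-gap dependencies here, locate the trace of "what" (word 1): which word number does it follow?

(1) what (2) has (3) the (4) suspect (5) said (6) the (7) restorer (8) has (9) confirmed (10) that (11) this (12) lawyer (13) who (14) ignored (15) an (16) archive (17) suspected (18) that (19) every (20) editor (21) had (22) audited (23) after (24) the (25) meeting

22

The displaced element is "what" (word 1).
It is linked across 3 clause boundaries (Ø → that → that).
It functions as the direct object of "audited", so the gap sits immediately after word 22 ("audited").
Base order: The suspect has said the restorer has confirmed that this lawyer who ignored an archive suspected that every editor had audited what after the meeting.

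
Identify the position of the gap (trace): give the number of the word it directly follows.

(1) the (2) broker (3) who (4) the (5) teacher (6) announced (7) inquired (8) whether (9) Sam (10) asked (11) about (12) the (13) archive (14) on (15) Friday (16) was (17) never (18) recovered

6

The displaced element is "the broker" (word 2).
It is linked across 1 clause boundary (Ø).
It functions as the subject of "inquired", so the gap sits immediately after word 6 ("announced").
Base order: The teacher announced the broker inquired whether Sam asked about the archive on Friday.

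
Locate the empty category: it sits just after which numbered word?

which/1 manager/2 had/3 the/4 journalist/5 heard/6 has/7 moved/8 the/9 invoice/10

The displaced element is "which manager" (word 2).
It is linked across 1 clause boundary (Ø).
It functions as the subject of "moved", so the gap sits immediately after word 6 ("heard").
Base order: The journalist had heard which manager has moved the invoice.

6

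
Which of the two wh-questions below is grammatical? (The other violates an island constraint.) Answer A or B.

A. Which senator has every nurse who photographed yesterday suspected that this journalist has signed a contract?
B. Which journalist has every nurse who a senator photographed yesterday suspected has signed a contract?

B

In A, the wh-phrase is extracted from inside a complex-NP island (relative clause) (introduced by "who"), which blocks movement.
In B, the extraction path crosses only that-complement boundaries, which are transparent.
So B is grammatical.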